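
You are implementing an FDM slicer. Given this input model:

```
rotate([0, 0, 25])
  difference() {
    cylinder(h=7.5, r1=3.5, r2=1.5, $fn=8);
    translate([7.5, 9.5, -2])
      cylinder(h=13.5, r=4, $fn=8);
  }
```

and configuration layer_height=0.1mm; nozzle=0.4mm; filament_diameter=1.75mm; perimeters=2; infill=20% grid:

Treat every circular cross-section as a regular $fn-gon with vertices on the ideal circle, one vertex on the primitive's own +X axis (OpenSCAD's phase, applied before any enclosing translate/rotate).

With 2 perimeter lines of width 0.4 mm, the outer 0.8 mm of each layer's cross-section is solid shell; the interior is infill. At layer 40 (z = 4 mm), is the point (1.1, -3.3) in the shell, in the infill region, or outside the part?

At z = 4 mm: the cone: at t=0.533 of its height the radius interpolates to r₁+(r₂−r₁)t = 2.433, giving a regular 8-gon of that circumradius; the r=4 cylinder at (7.5, 9.5) gives a regular 8-gon of circumradius 4 (constant along its height); Subtracting the remaining from the first: starting from the cone, the r=4 cylinder at (7.5, 9.5) misses the remaining region (no effect) — 1 connected region; (whole slice rotated 25° about Z — lengths, areas and connectivity unchanged). Overall, the cross-section is a single solid region. Undo the 25° rotation: the query point maps to (-0.398, -3.456) in the un-rotated model frame. The nearest boundary edge runs (1.72, -1.72)→(-0.00, -2.43); distance from the point to it = 1.10 mm. The point is not inside any of the regions above, so it lies outside the cross-section (1.10 mm from the nearest boundary).

outside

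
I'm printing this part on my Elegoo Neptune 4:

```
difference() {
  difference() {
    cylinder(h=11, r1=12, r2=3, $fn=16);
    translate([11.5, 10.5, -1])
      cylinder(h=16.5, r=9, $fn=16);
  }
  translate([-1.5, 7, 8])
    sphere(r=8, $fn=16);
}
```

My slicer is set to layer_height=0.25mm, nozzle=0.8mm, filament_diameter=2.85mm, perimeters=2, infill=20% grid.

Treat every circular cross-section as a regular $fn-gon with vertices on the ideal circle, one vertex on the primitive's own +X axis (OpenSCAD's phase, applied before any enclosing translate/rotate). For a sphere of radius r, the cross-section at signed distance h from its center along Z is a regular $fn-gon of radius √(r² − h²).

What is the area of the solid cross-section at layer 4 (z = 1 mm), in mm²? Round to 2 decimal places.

At z = 1 mm: the cone: at t=0.091 of its height the radius interpolates to r₁+(r₂−r₁)t = 11.182, giving a regular 16-gon of that circumradius (area = (16/2)·11.182²·sin(360°/16) = 382.78 mm²); the r=9 cylinder at (11.5, 10.5) contributes a regular 16-gon of circumradius 9 (area = (16/2)·9.000²·sin(360°/16) = 247.98 mm²); After the difference (first − rest): starting from the cone (382.78 mm²), the r=9 cylinder at (11.5, 10.5) partially overlaps it — only the 36.60 mm² overlap (of its 247.98 mm²) is removed, clipping the outline — area = 346.19 mm²; the r=8 sphere at (-1.5, 7) contributes a regular 16-gon of circumradius √(8²−7²) = 3.873 (area = (16/2)·3.873²·sin(360°/16) = 45.92 mm²); Subtracting the remaining from the first: starting from that combined region (346.19 mm²), the r=8 sphere at (-1.5, 7) lies wholly inside it (removes its full 45.92 mm² and its 24.18 mm outline becomes a hole wall) — area = 300.27 mm². Overall, the cross-section is one region with 1 hole. Net area = 300.27 mm².

300.27 mm²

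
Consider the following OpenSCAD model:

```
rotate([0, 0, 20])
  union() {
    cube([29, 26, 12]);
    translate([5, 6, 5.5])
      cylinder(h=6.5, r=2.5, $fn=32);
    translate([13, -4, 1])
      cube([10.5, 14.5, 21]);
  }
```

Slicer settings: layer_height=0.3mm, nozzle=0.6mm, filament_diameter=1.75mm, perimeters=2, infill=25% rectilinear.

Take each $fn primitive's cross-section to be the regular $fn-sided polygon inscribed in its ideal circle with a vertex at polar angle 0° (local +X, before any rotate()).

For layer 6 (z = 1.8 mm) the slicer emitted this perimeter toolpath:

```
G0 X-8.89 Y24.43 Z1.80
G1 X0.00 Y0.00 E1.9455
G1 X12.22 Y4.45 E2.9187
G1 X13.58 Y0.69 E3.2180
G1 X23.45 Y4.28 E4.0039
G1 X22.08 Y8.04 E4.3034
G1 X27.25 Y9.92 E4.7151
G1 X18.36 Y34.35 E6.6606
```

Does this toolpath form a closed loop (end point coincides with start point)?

no

Start point (G0): (-8.89, 24.43). End point (last G1): the path does not return to the start — open.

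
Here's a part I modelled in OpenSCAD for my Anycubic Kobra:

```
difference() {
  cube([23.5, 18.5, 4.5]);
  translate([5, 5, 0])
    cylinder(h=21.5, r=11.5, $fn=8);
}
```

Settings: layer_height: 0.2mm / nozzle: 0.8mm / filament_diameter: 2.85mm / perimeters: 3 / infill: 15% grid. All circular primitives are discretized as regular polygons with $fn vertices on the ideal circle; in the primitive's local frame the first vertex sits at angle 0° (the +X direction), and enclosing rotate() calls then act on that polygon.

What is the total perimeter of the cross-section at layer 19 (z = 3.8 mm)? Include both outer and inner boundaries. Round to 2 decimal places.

At z = 3.8 mm: the cube (footprint 23.5×18.5) is included at this height (perimeter 84.00 mm); the r=11.5 cylinder at (5, 5) gives a regular 8-gon of circumradius 11.5 (constant along its height) (perimeter = 2·8·11.500·sin(180°/8) = 70.41 mm); Subtracting the remaining from the first: starting from the 23.5×18.5 cube, the r=11.5 cylinder at (5, 5) partially overlaps it — only the 223.16 mm² overlap (of its 374.06 mm²) is removed, clipping the outline — boundary = 83.57 mm. Overall, the cross-section is a single solid region. Total boundary length (outer) = 83.57 mm.

83.57 mm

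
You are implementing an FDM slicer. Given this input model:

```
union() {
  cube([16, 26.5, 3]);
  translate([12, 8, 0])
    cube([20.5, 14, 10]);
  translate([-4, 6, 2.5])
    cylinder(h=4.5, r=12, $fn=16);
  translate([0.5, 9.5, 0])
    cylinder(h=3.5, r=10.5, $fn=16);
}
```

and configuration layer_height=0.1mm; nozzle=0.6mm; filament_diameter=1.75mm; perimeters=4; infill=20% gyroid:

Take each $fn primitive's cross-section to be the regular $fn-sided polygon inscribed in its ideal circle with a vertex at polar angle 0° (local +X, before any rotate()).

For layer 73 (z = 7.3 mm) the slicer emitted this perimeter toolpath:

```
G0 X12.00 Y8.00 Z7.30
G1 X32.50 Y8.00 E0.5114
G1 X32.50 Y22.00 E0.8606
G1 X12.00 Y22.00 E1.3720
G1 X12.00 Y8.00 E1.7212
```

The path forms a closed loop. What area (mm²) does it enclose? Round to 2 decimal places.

287.00 mm²

Apply the shoelace formula to the sequence of (X, Y) vertices; enclosed area = 287.00 mm².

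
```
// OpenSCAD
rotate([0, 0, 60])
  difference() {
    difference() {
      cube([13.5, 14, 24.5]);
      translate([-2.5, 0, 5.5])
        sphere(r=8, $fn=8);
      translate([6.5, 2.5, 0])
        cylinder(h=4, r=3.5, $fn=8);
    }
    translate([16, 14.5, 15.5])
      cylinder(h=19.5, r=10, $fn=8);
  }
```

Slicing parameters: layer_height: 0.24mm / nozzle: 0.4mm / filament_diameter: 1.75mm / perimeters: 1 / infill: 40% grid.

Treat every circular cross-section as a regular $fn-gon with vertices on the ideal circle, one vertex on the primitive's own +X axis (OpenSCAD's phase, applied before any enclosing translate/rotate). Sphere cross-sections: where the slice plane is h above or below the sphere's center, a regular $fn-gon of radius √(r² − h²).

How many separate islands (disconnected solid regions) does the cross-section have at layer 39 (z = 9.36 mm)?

1

At z = 9.36 mm: the cube is present — its section is the full 13.5×14 rectangle; the r=8 sphere at (-2.5, 0) contributes a regular 8-gon of circumradius √(8²−3.86²) = 7.007; the cylinder at (6.5, 2.5) is not intersected at this z (z outside [0, 4]); Subtracting the remaining from the first: starting from the 13.5×14 cube, the r=8 sphere at (-2.5, 0) partially overlaps it — only the 18.50 mm² overlap (of its 138.88 mm²) is removed, clipping the outline — 1 connected region; the cylinder at (16, 14.5) is absent (z outside [15.5, 35]); After the difference (first − rest): none of the subtracted shapes is present at this height, so the result so far is unchanged — 1 connected region; (whole slice rotated 60° about Z — lengths, areas and connectivity unchanged). Overall, the cross-section is a single solid region. Island count = 1.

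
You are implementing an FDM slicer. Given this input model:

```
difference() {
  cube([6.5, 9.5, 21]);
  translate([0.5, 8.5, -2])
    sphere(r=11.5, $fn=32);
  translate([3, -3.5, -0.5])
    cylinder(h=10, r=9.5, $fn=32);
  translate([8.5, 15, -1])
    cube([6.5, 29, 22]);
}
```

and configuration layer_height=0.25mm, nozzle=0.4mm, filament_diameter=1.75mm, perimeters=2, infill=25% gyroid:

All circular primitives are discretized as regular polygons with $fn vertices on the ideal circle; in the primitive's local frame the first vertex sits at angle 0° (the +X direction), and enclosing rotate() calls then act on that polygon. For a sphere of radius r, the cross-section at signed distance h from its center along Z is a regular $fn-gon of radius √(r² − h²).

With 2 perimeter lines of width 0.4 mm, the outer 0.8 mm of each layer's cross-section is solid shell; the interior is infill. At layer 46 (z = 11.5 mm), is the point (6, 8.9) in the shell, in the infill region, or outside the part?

At z = 11.5 mm: the cube (footprint 6.5×9.5) is included at this height; the sphere at (0.5, 8.5) is absent (|z−center|=13.500 > r=11.5); the cylinder at (3, -3.5) is not intersected at this z (z outside [-0.5, 9.5]); the 6.5×29 cube at (8.5, 15) contributes its full rectangle; Taking the first minus the rest: starting from the 6.5×9.5 cube, the 6.5×29 cube at (8.5, 15) misses the remaining region (no effect) — 1 connected region. Overall, the cross-section is a single solid region. The nearest boundary edge runs (6.50, 9.50)→(6.50, 0.00); distance from the point to it = 0.50 mm. The point is inside the cross-section, 0.50 mm from the nearest boundary — within the 0.8 mm shell band (2 × 0.4).

shell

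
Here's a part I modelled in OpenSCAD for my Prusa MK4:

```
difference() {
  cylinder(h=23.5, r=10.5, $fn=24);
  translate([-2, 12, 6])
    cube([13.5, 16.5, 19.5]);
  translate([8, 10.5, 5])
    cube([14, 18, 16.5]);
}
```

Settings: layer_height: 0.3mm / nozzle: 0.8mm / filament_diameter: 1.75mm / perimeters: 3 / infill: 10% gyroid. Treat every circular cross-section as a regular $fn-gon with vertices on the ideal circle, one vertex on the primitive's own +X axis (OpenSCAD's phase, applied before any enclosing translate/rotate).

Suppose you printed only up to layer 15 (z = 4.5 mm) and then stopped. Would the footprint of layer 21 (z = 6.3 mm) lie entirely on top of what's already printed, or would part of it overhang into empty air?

entirely on top

Compare the two slices. At z = 4.5: the cylinder: section is a regular 24-gon, circumradius r=10.5 (area = (24/2)·10.500²·sin(360°/24) = 342.42 mm²); the cube at (-2, 12) does not reach this height (z outside [6, 25.5]); the cube at (8, 10.5) does not reach this height (z outside [5, 21.5]); Subtracting the remaining from the first: none of the subtracted shapes is present at this height, so the r=10.5 cylinder is unchanged — area = 342.42 mm². At z = 6.3: the cylinder: section is a regular 24-gon, circumradius r=10.5 (area = (24/2)·10.500²·sin(360°/24) = 342.42 mm²); the cube at (-2, 12) is present — its section is the full 13.5×16.5 rectangle (area 222.75 mm²); the cube at (8, 10.5) (footprint 14×18) is included at this height (area 252.00 mm²); Taking the first minus the rest: starting from the r=10.5 cylinder (342.42 mm²), the 13.5×16.5 cube at (-2, 12) misses the remaining region (no effect); the 14×18 cube at (8, 10.5) misses the remaining region (no effect) — area = 342.42 mm². Checking containment: the cross-section at z = 6.3 is a subset of the cross-section at z = 4.5.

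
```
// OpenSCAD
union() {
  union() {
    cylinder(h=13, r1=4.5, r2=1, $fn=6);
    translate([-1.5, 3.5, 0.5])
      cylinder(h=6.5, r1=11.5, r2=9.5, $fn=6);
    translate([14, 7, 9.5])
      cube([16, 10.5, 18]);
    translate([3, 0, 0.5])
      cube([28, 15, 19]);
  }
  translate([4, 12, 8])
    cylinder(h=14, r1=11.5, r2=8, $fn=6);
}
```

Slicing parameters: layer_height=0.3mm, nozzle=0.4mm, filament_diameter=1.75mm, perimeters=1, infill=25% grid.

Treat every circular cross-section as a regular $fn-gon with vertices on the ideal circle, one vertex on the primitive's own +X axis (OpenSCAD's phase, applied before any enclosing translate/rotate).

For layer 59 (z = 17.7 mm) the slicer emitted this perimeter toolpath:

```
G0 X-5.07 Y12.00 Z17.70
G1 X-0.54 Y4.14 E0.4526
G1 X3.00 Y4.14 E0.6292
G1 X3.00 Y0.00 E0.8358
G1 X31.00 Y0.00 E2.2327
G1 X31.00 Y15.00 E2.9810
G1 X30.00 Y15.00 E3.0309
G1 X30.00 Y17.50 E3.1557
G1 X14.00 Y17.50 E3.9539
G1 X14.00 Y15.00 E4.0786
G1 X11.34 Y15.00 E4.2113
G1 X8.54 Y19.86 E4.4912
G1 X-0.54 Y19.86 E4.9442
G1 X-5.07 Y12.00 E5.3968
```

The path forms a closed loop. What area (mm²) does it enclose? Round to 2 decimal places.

584.98 mm²

Apply the shoelace formula to the sequence of (X, Y) vertices; enclosed area = 584.98 mm².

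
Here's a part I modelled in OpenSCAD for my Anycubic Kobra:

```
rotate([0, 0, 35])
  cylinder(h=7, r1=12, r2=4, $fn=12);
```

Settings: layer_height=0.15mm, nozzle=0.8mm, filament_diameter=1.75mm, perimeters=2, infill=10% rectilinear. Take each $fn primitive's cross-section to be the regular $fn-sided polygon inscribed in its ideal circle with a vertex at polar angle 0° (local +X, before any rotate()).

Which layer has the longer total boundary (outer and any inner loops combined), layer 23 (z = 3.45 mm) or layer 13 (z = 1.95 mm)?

Layer 23 (z = 3.45): the cone: at t=0.493 of its height the radius interpolates to r₁+(r₂−r₁)t = 8.057, giving a regular 12-gon of that circumradius (perimeter = 2·12·8.057·sin(180°/12) = 50.05 mm); (rotated 35° about Z; rotation is an isometry so areas/perimeters/island counts are preserved). So its perimeter = 50.05 mm. Layer 13 (z = 1.95): the cone contributes a regular 12-gon of circumradius 9.771 (interpolated between r1=12 and r2=4 at t=0.279) (perimeter = 2·12·9.771·sin(180°/12) = 60.70 mm); (whole slice rotated 35° about Z — lengths, areas and connectivity unchanged). So its perimeter = 60.70 mm. Layer 13 is larger (60.70 vs 50.05 mm).

layer 13 (z = 1.95 mm)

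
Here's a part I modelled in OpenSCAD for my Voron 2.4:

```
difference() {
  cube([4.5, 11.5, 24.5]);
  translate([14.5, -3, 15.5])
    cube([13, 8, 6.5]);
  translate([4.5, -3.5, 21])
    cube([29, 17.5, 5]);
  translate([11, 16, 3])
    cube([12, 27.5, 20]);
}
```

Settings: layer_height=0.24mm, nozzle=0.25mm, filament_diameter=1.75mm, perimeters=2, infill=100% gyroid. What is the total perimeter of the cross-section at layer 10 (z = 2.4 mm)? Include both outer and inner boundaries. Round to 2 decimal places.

At z = 2.4 mm: the cube is present — its section is the full 4.5×11.5 rectangle (perimeter 32.00 mm); the cube at (14.5, -3) does not reach this height (z outside [15.5, 22]); the cube at (4.5, -3.5) is not intersected at this z (z outside [21, 26]); the cube at (11, 16) is not intersected at this z (z outside [3, 23]); After the difference (first − rest): none of the subtracted shapes is present at this height, so the 4.5×11.5 cube is unchanged — boundary = 32.00 mm. Overall, the cross-section is a single solid region. Total boundary length (outer) = 32.00 mm.

32.00 mm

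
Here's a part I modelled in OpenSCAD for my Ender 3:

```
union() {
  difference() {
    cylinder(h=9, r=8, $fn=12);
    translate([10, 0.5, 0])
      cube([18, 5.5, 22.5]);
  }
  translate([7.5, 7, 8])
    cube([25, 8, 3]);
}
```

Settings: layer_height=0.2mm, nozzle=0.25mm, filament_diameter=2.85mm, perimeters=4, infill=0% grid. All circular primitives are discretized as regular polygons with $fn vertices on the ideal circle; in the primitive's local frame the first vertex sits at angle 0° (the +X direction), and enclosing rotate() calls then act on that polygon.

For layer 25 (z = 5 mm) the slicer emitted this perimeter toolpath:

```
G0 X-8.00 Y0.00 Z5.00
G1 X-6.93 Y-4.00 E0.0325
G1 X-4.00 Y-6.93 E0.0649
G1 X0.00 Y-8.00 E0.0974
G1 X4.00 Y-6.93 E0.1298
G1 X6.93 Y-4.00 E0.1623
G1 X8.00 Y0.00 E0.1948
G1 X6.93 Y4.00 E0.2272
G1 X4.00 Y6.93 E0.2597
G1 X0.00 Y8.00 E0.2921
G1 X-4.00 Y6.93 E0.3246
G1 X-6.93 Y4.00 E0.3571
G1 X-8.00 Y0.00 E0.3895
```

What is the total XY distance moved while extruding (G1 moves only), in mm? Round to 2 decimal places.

49.70 mm

Sum the Euclidean lengths of each G1 segment: total = 49.70 mm.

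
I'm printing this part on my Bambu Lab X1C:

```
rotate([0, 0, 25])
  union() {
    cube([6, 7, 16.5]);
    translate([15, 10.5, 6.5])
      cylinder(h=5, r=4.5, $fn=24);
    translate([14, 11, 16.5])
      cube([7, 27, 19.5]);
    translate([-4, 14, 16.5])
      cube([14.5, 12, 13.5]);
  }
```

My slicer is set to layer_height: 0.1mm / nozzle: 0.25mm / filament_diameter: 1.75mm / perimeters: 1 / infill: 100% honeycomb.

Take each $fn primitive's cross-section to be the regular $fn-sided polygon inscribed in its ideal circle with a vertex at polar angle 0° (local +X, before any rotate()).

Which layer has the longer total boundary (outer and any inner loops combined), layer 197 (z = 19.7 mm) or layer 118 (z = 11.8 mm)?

Layer 197 (z = 19.7): the cube is not intersected at this z (z outside [0, 16.5]); the cylinder at (15, 10.5) is absent (z outside [6.5, 11.5]); the cube at (14, 11) (footprint 7×27) is included at this height (perimeter 68.00 mm); the cube at (-4, 14) (footprint 14.5×12) is included at this height (perimeter 53.00 mm); Merging all regions: the 2 present regions are separate (no shared area or edge), so areas and boundary lengths simply add and each stays a separate island — boundary = 121.00 mm; (rotated 25° about Z; rotation is an isometry so areas/perimeters/island counts are preserved). So its perimeter = 121.00 mm. Layer 118 (z = 11.8): the cube (footprint 6×7) is included at this height (perimeter 26.00 mm); the cylinder at (15, 10.5) does not reach this height (z outside [6.5, 11.5]); the cube at (14, 11) does not reach this height (z outside [16.5, 36]); the cube at (-4, 14) does not reach this height (z outside [16.5, 30]); Merging all regions: only the 6×7 cube is present, so the union is just that shape — boundary = 26.00 mm; (whole slice rotated 25° about Z — lengths, areas and connectivity unchanged). So its perimeter = 26.00 mm. Layer 197 is larger (121.00 vs 26.00 mm).

layer 197 (z = 19.7 mm)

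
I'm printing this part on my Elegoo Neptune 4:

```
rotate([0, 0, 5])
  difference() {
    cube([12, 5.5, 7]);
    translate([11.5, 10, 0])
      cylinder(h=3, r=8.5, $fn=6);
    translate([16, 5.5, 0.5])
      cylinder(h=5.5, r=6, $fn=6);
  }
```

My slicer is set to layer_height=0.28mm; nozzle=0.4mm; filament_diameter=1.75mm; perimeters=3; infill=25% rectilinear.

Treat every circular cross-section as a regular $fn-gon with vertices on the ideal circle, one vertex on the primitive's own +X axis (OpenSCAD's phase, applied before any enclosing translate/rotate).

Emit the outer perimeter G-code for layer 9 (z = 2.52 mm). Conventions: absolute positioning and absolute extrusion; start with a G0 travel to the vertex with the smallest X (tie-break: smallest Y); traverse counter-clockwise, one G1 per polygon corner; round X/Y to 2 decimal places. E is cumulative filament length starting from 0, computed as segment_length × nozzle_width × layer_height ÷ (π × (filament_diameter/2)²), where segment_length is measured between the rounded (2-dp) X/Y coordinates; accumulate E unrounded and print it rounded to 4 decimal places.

At z = 2.52 mm: the cube is present — its section is the full 12×5.5 rectangle; the cylinder at (11.5, 10): section is a regular 6-gon, circumradius r=8.5; the cylinder at (16, 5.5): section is a regular 6-gon, circumradius r=6; After the difference (first − rest): starting from the 12×5.5 cube, the r=8.5 cylinder at (11.5, 10) partially overlaps it — only the 15.95 mm² overlap (of its 187.71 mm²) is removed, clipping the outline; the r=6 cylinder at (16, 5.5) partially overlaps it — only the 0.10 mm² overlap (of its 93.53 mm²) is removed, clipping the outline — 1 connected region; (whole slice rotated 5° about Z — lengths, areas and connectivity unchanged). The outline is a single polygon with 7 vertices. Extrusion per mm of travel: 0.4 × 0.28 / (π × 0.875²) = 0.046564. Accumulating E over each segment gives final E = 1.5614.

G0 X-0.48 Y5.48 Z2.52
G1 X0.00 Y0.00 E0.2561
G1 X11.95 Y1.05 E0.8147
G1 X11.78 Y3.07 E0.9091
G1 X11.38 Y3.64 E0.9416
G1 X6.99 Y3.26 E1.1467
G1 X5.10 Y5.97 E1.3006
G1 X-0.48 Y5.48 E1.5614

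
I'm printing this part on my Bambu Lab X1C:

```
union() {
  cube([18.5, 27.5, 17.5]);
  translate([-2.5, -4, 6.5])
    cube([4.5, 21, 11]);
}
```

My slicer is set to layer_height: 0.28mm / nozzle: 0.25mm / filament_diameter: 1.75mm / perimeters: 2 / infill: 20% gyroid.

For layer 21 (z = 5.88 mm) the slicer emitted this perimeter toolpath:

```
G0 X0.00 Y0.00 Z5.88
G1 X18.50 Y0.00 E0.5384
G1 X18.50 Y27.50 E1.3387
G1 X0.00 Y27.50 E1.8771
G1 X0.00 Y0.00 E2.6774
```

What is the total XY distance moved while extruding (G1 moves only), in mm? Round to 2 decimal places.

92.00 mm

Sum the Euclidean lengths of each G1 segment: total = 92.00 mm.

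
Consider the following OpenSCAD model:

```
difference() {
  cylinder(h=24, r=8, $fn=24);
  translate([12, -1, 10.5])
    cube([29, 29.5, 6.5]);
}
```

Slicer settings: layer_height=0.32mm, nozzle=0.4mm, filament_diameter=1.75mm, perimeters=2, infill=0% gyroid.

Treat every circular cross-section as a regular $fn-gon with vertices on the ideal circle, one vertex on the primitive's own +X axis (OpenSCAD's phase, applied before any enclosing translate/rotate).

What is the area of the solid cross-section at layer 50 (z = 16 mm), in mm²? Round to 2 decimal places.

198.77 mm²

At z = 16 mm: the r=8 cylinder contributes a regular 24-gon of circumradius 8 (area = (24/2)·8.000²·sin(360°/24) = 198.77 mm²); the cube at (12, -1) is present — its section is the full 29×29.5 rectangle (area 855.50 mm²); Subtracting the remaining from the first: starting from the r=8 cylinder (198.77 mm²), the 29×29.5 cube at (12, -1) misses the remaining region (no effect) — area = 198.77 mm². Overall, the cross-section is a single solid region. Net area = 198.77 mm².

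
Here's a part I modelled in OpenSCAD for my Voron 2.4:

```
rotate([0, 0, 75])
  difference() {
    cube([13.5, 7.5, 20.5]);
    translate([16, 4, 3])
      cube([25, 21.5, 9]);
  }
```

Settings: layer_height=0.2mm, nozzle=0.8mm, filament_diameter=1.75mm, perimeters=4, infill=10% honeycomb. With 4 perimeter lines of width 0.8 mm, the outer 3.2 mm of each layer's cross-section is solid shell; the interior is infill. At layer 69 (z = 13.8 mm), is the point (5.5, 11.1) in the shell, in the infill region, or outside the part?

At z = 13.8 mm: the 13.5×7.5 cube contributes its full rectangle; the cube at (16, 4) is not intersected at this z (z outside [3, 12]); Taking the first minus the rest: none of the subtracted shapes is present at this height, so the 13.5×7.5 cube is unchanged — 1 connected region; (whole slice rotated 75° about Z — lengths, areas and connectivity unchanged). Overall, the cross-section is a single solid region. Undo the 75° rotation: the query point maps to (12.145, -2.440) in the un-rotated model frame. The nearest boundary edge runs (0.00, 0.00)→(13.50, 0.00); distance from the point to it = 2.44 mm. The point is not inside any of the regions above, so it lies outside the cross-section (2.44 mm from the nearest boundary).

outside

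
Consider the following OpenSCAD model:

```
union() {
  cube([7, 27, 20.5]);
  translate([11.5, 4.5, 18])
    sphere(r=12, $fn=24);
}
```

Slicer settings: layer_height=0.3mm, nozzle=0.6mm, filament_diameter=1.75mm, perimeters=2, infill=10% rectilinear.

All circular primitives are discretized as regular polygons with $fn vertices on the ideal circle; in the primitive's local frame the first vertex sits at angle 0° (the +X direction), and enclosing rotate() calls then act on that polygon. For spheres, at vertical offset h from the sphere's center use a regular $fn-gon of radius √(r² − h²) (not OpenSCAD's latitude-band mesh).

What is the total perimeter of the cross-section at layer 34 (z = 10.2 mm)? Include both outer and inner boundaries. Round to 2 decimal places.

At z = 10.2 mm: the cube is present — its section is the full 7×27 rectangle (perimeter 68.00 mm); the sphere at (11.5, 4.5): section is a regular 24-gon, circumradius = √(r²−h²) = √(12²−7.8²) = 9.119 (perimeter = 2·24·9.119·sin(180°/24) = 57.13 mm); Merging all regions: the regions partially overlap (shared area 44.32 mm²), so the edge portions inside another operand are dropped and the merged outline is re-measured after clipping — boundary = 95.01 mm. Overall, the cross-section is a single solid region. Total boundary length (outer) = 95.01 mm.

95.01 mm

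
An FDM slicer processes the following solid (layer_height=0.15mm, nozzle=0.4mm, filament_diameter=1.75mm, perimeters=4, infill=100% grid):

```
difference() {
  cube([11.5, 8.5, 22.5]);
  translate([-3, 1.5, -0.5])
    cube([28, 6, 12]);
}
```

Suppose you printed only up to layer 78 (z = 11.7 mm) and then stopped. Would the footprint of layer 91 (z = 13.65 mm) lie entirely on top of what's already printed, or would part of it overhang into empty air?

Compare the two slices. At z = 11.7: the cube (footprint 11.5×8.5) is included at this height (area 97.75 mm²); the cube at (-3, 1.5) is not intersected at this z (z outside [-0.5, 11.5]); Taking the first minus the rest: none of the subtracted shapes is present at this height, so the 11.5×8.5 cube is unchanged — area = 97.75 mm². At z = 13.65: the cube (footprint 11.5×8.5) is included at this height (area 97.75 mm²); the cube at (-3, 1.5) is absent (z outside [-0.5, 11.5]); After the difference (first − rest): none of the subtracted shapes is present at this height, so the 11.5×8.5 cube is unchanged — area = 97.75 mm². Checking containment: the cross-section at z = 13.65 is a subset of the cross-section at z = 11.7.

entirely on top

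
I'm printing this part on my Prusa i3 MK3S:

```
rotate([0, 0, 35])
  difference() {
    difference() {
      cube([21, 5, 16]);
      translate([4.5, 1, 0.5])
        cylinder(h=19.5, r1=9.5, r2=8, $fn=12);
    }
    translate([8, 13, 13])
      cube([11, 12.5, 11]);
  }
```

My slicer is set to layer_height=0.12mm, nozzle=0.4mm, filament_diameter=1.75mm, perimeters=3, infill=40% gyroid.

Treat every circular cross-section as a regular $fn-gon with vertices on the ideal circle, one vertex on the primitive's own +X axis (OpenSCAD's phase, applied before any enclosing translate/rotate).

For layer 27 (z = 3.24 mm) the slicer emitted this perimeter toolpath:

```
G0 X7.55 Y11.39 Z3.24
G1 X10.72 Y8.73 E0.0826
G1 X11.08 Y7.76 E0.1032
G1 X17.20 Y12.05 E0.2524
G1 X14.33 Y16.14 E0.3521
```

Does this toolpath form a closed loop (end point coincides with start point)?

no

Start point (G0): (7.55, 11.39). End point (last G1): the path does not return to the start — open.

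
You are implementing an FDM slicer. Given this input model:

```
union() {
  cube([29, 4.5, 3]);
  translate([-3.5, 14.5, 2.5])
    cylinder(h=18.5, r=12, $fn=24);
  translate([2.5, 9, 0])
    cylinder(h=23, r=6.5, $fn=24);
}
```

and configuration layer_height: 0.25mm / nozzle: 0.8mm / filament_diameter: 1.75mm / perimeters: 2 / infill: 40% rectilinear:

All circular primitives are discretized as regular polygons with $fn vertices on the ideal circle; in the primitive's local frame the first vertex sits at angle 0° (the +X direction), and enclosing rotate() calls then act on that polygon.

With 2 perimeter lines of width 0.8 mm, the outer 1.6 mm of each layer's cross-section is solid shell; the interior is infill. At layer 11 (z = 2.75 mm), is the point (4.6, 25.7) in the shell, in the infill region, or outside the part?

At z = 2.75 mm: the cube is present — its section is the full 29×4.5 rectangle; the r=12 cylinder at (-3.5, 14.5) gives a regular 24-gon of circumradius 12 (constant along its height); the cylinder at (2.5, 9): section is a regular 24-gon, circumradius r=6.5; Combining (union): the regions partially overlap (shared area 117.09 mm²), so overlapping operands fuse into one piece — 1 connected region. Overall, the cross-section is a single solid region. The nearest boundary edge runs (2.50, 24.89)→(4.99, 22.99); distance from the point to it = 1.92 mm. The point is not inside any of the regions above, so it lies outside the cross-section (1.92 mm from the nearest boundary).

outside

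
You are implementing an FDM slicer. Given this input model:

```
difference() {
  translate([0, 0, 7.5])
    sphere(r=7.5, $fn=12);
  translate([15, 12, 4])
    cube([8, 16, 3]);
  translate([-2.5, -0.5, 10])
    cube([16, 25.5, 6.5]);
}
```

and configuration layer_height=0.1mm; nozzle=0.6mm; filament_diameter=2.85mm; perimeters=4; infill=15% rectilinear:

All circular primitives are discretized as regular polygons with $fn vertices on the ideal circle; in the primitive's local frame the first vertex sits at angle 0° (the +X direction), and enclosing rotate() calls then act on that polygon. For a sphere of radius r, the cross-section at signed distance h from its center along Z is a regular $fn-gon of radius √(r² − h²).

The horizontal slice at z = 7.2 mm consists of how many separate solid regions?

1

At z = 7.2 mm: the r=7.5 sphere slices to a regular 12-gon of circumradius 7.494 (√(r²−h²) with h=0.3 from center); the cube at (15, 12) does not reach this height (z outside [4, 7]); the cube at (-2.5, -0.5) is absent (z outside [10, 16.5]); After the difference (first − rest): none of the subtracted shapes is present at this height, so the r=7.5 sphere is unchanged — 1 connected region. The result has 1 disconnected region.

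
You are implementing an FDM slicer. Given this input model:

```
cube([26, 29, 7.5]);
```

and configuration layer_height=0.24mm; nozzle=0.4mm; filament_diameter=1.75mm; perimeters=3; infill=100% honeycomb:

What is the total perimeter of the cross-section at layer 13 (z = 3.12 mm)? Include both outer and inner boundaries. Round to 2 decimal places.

110.00 mm

At z = 3.12 mm: the cube is present — its section is the full 26×29 rectangle (perimeter 110.00 mm). Overall, the cross-section is a single solid region. Total boundary length (outer) = 110.00 mm.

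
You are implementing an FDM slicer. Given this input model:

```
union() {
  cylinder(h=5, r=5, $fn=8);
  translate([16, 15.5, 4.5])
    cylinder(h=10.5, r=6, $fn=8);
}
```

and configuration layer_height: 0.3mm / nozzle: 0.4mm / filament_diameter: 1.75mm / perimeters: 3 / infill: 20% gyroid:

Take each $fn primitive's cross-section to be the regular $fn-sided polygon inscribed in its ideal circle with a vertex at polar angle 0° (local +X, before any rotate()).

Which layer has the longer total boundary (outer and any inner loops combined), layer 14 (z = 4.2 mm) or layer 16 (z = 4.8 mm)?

Layer 14 (z = 4.2): the r=5 cylinder gives a regular 8-gon of circumradius 5 (constant along its height) (perimeter = 2·8·5.000·sin(180°/8) = 30.61 mm); the cylinder at (16, 15.5) is absent (z outside [4.5, 15]); Taking the union: only the r=5 cylinder is present, so the union is just that shape — boundary = 30.61 mm. So its perimeter = 30.61 mm. Layer 16 (z = 4.8): the r=5 cylinder gives a regular 8-gon of circumradius 5 (constant along its height) (perimeter = 2·8·5.000·sin(180°/8) = 30.61 mm); the cylinder at (16, 15.5): section is a regular 8-gon, circumradius r=6 (perimeter = 2·8·6.000·sin(180°/8) = 36.74 mm); Taking the union: the 2 present regions are separate (no shared area or edge), so areas and boundary lengths simply add and each stays a separate island — boundary = 67.35 mm. So its perimeter = 67.35 mm. Layer 16 is larger (67.35 vs 30.61 mm).

layer 16 (z = 4.8 mm)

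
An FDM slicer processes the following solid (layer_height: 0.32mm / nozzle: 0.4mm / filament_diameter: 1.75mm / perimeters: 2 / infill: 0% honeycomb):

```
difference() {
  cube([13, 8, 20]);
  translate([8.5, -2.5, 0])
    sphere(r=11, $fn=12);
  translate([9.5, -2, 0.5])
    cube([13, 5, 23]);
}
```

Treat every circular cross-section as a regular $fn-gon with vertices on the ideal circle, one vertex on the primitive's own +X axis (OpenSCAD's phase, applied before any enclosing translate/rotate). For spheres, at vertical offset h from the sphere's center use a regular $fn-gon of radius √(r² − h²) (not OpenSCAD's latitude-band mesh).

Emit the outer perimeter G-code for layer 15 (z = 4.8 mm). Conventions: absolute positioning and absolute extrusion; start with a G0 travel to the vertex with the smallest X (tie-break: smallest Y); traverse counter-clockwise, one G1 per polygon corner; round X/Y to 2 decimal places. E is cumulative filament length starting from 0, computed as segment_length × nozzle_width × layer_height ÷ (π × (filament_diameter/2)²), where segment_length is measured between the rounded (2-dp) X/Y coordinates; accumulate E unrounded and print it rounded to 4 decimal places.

G0 X0.00 Y2.52 Z4.80
G1 X3.55 Y6.07 E0.2672
G1 X8.50 Y7.40 E0.5399
G1 X13.00 Y6.19 E0.7879
G1 X13.00 Y8.00 E0.8842
G1 X0.00 Y8.00 E1.5760
G1 X0.00 Y2.52 E1.8677

At z = 4.8 mm: the cube is present — its section is the full 13×8 rectangle; the r=11 sphere at (8.5, -2.5) contributes a regular 12-gon of circumradius √(11²−4.8²) = 9.897; the cube at (9.5, -2) (footprint 13×5) is included at this height; Taking the first minus the rest: starting from the 13×8 cube, the r=11 sphere at (8.5, -2.5) partially overlaps it — only the 79.16 mm² overlap (of its 293.88 mm²) is removed, clipping the outline; the 13×5 cube at (9.5, -2) misses the remaining region (no effect) — 1 connected region. The outline is a single polygon with 6 vertices. Extrusion per mm of travel: 0.4 × 0.32 / (π × 0.875²) = 0.053216. Accumulating E over each segment gives final E = 1.8677.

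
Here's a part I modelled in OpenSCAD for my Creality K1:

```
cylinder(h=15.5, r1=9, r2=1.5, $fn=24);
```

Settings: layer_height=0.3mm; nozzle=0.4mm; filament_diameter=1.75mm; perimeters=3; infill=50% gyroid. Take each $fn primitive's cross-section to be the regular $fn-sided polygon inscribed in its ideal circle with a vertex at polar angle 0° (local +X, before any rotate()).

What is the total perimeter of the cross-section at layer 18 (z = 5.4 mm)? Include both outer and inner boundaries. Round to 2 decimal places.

At z = 5.4 mm: the cone: at t=0.348 of its height the radius interpolates to r₁+(r₂−r₁)t = 6.387, giving a regular 24-gon of that circumradius (perimeter = 2·24·6.387·sin(180°/24) = 40.02 mm). Overall, the cross-section is a single solid region. Total boundary length (outer) = 40.02 mm.

40.02 mm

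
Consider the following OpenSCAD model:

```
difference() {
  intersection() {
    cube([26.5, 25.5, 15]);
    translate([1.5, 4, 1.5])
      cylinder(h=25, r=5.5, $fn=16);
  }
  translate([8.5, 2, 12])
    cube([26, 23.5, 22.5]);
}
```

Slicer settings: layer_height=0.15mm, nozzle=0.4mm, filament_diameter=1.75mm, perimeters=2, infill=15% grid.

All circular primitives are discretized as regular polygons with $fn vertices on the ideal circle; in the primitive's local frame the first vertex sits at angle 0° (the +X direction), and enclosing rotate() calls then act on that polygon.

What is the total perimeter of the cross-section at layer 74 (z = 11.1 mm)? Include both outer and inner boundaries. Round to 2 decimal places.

29.03 mm

At z = 11.1 mm: the cube is present — its section is the full 26.5×25.5 rectangle (perimeter 104.00 mm); the cylinder at (1.5, 4): section is a regular 16-gon, circumradius r=5.5 (perimeter = 2·16·5.500·sin(180°/16) = 34.34 mm); Keeping only the common overlap: the r=5.5 cylinder at (1.5, 4) partially overlaps the 26.5×25.5 cube; clipping to the common part keeps 56.74 mm² — boundary = 29.03 mm; the cube at (8.5, 2) does not reach this height (z outside [12, 34.5]); After the difference (first − rest): none of the subtracted shapes is present at this height, so that combined region is unchanged — boundary = 29.03 mm. Overall, the cross-section is a single solid region. Total boundary length (outer) = 29.03 mm.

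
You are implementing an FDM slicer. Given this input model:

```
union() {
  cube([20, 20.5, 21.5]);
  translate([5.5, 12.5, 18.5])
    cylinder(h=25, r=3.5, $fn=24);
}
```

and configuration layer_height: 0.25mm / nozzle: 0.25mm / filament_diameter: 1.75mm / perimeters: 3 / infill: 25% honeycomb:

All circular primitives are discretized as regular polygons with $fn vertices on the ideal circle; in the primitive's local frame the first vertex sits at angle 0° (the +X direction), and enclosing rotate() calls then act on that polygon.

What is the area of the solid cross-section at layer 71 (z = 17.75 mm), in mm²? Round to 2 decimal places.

410.00 mm²

At z = 17.75 mm: the 20×20.5 cube contributes its full rectangle (area 410.00 mm²); the cylinder at (5.5, 12.5) does not reach this height (z outside [18.5, 43.5]); Merging all regions: only the 20×20.5 cube is present, so the union is just that shape — area = 410.00 mm². Overall, the cross-section is a single solid region. Net area = 410.00 mm².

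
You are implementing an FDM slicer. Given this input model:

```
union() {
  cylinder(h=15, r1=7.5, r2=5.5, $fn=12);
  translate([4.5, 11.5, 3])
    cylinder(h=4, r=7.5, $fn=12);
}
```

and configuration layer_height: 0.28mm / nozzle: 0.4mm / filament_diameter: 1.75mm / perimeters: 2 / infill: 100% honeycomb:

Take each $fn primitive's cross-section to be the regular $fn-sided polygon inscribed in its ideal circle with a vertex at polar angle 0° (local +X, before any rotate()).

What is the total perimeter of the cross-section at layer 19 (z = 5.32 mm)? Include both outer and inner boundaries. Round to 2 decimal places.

75.25 mm

At z = 5.32 mm: the cone: at t=0.355 of its height the radius interpolates to r₁+(r₂−r₁)t = 6.791, giving a regular 12-gon of that circumradius (perimeter = 2·12·6.791·sin(180°/12) = 42.18 mm); the r=7.5 cylinder at (4.5, 11.5) gives a regular 12-gon of circumradius 7.5 (constant along its height) (perimeter = 2·12·7.500·sin(180°/12) = 46.59 mm); Taking the union: the regions partially overlap (shared area 7.14 mm²), so the edge portions inside another operand are dropped and the merged outline is re-measured after clipping — boundary = 75.25 mm. Overall, the cross-section is a single solid region. Total boundary length (outer) = 75.25 mm.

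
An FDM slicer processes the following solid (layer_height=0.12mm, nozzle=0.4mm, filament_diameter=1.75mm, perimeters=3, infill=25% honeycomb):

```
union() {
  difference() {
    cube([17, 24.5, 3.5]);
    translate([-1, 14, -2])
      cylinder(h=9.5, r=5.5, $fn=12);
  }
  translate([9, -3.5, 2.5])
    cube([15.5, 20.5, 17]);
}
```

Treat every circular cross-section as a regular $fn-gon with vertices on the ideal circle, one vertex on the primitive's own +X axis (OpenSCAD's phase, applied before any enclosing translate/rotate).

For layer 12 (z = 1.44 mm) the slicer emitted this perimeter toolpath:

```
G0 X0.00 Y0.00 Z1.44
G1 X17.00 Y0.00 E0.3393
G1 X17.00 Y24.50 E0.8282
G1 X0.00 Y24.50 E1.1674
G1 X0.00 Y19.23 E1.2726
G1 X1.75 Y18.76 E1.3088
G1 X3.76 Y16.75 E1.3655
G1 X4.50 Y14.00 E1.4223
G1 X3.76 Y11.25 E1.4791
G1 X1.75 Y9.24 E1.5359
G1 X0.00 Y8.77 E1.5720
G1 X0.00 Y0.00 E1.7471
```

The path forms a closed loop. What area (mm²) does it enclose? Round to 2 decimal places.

Apply the shoelace formula to the sequence of (X, Y) vertices; enclosed area = 381.89 mm².

381.89 mm²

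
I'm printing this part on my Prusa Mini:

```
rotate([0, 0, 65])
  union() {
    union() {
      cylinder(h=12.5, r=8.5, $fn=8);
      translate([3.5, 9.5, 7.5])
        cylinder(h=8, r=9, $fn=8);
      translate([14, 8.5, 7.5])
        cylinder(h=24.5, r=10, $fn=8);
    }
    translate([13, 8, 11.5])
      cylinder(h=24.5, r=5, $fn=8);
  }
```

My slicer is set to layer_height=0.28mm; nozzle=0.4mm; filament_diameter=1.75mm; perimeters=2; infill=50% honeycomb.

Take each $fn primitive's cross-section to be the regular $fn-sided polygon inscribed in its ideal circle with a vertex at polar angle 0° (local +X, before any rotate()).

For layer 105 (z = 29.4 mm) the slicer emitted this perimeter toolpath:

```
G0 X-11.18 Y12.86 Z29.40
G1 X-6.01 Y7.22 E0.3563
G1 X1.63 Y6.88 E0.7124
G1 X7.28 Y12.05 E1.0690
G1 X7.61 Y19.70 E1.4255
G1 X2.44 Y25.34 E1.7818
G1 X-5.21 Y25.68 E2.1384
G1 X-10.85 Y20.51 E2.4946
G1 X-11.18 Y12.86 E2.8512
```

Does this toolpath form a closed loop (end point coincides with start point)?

yes

Start point (G0): (-11.18, 12.86). End point (last G1): the path returns to the start — closed.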